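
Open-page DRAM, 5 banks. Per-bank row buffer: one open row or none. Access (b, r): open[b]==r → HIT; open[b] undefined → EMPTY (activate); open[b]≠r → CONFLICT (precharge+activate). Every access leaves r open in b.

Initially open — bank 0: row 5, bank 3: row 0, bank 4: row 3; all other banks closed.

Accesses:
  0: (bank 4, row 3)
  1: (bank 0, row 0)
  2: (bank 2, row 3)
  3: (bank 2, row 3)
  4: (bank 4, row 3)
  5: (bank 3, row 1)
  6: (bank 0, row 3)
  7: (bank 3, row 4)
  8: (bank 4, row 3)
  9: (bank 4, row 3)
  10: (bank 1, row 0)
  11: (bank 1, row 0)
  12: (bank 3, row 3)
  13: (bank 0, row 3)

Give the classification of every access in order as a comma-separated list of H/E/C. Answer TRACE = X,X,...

TRACE = H,C,E,H,H,C,C,C,H,H,E,H,C,H

#0 (4,3) H  (was 3)
#1 (0,0) C  (was 5)
#2 (2,3) E
#3 (2,3) H  (was 3)
#4 (4,3) H  (was 3)
#5 (3,1) C  (was 0)
#6 (0,3) C  (was 0)
#7 (3,4) C  (was 1)
#8 (4,3) H  (was 3)
#9 (4,3) H  (was 3)
#10 (1,0) E
#11 (1,0) H  (was 0)
#12 (3,3) C  (was 4)
#13 (0,3) H  (was 3)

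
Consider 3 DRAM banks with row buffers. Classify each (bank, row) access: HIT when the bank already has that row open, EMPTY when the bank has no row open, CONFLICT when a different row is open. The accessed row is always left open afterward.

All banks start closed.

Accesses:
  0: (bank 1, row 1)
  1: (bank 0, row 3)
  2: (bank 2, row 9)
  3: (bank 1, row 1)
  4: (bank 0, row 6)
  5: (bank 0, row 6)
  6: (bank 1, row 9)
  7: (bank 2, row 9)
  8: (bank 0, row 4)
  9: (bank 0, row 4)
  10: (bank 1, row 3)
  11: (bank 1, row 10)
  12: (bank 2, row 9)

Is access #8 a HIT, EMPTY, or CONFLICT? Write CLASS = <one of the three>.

CLASS = CONFLICT

  [0] b1 r1: no row ⇒ E
  [1] b0 r3: no row ⇒ E
  [2] b2 r9: no row ⇒ E
  [3] b1 r1: had r1 ⇒ H
  [4] b0 r6: had r3 ⇒ C
  [5] b0 r6: had r6 ⇒ H
  [6] b1 r9: had r1 ⇒ C
  [7] b2 r9: had r9 ⇒ H
  [8] b0 r4: had r6 ⇒ C
  [9] b0 r4: had r4 ⇒ H
  [10] b1 r3: had r9 ⇒ C
  [11] b1 r10: had r3 ⇒ C
  [12] b2 r9: had r9 ⇒ H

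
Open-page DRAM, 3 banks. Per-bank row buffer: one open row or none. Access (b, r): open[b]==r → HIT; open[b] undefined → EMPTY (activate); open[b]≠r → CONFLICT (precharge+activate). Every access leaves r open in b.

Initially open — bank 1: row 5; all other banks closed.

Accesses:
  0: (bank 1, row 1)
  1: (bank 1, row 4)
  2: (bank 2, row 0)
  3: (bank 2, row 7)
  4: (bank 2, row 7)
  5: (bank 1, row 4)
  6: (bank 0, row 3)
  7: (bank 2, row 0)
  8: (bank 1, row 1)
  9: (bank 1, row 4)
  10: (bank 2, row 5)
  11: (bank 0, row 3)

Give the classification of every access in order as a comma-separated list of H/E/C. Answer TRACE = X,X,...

  [0] b1 r1: had r5 ⇒ C
  [1] b1 r4: had r1 ⇒ C
  [2] b2 r0: no row ⇒ E
  [3] b2 r7: had r0 ⇒ C
  [4] b2 r7: had r7 ⇒ H
  [5] b1 r4: had r4 ⇒ H
  [6] b0 r3: no row ⇒ E
  [7] b2 r0: had r7 ⇒ C
  [8] b1 r1: had r4 ⇒ C
  [9] b1 r4: had r1 ⇒ C
  [10] b2 r5: had r0 ⇒ C
  [11] b0 r3: had r3 ⇒ H

TRACE = C,C,E,C,H,H,E,C,C,C,C,H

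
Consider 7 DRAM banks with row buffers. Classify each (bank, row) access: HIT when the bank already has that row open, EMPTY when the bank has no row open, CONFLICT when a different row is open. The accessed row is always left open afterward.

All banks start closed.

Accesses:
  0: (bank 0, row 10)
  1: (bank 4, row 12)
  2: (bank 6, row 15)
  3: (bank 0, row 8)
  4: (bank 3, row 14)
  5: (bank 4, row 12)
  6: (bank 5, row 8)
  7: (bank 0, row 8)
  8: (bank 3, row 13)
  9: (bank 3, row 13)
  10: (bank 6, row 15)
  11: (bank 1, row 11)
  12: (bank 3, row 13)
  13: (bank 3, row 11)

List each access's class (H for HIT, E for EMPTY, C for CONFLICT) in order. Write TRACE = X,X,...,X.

#0 (0,10) E
#1 (4,12) E
#2 (6,15) E
#3 (0,8) C  (was 10)
#4 (3,14) E
#5 (4,12) H  (was 12)
#6 (5,8) E
#7 (0,8) H  (was 8)
#8 (3,13) C  (was 14)
#9 (3,13) H  (was 13)
#10 (6,15) H  (was 15)
#11 (1,11) E
#12 (3,13) H  (was 13)
#13 (3,11) C  (was 13)

TRACE = E,E,E,C,E,H,E,H,C,H,H,E,H,C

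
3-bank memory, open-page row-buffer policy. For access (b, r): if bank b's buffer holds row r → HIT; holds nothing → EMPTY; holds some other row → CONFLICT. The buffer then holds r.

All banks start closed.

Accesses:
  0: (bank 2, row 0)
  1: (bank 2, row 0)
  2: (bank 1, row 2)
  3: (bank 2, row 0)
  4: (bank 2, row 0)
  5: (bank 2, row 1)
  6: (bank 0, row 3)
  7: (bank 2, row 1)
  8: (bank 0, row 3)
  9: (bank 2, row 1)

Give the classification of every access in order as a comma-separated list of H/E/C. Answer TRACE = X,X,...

step 0: bank2 None->0 [EMPTY]
step 1: bank2 0->0 [HIT]
step 2: bank1 None->2 [EMPTY]
step 3: bank2 0->0 [HIT]
step 4: bank2 0->0 [HIT]
step 5: bank2 0->1 [CONFLICT]
step 6: bank0 None->3 [EMPTY]
step 7: bank2 1->1 [HIT]
step 8: bank0 3->3 [HIT]
step 9: bank2 1->1 [HIT]

TRACE = E,H,E,H,H,C,E,H,H,H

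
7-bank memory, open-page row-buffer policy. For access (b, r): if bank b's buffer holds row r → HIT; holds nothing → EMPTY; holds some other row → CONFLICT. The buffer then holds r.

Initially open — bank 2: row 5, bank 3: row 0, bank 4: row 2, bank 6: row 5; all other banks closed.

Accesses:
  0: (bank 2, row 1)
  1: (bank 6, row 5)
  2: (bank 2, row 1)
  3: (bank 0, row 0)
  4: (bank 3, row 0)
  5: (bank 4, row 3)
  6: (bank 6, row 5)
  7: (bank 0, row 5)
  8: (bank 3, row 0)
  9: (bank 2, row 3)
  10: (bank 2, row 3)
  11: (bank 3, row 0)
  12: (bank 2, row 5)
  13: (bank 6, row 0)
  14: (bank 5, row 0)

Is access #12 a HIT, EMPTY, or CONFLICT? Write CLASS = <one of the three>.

CLASS = CONFLICT

step 0: bank2 5->1 [CONFLICT]
step 1: bank6 5->5 [HIT]
step 2: bank2 1->1 [HIT]
step 3: bank0 None->0 [EMPTY]
step 4: bank3 0->0 [HIT]
step 5: bank4 2->3 [CONFLICT]
step 6: bank6 5->5 [HIT]
step 7: bank0 0->5 [CONFLICT]
step 8: bank3 0->0 [HIT]
step 9: bank2 1->3 [CONFLICT]
step 10: bank2 3->3 [HIT]
step 11: bank3 0->0 [HIT]
step 12: bank2 3->5 [CONFLICT]
step 13: bank6 5->0 [CONFLICT]
step 14: bank5 None->0 [EMPTY]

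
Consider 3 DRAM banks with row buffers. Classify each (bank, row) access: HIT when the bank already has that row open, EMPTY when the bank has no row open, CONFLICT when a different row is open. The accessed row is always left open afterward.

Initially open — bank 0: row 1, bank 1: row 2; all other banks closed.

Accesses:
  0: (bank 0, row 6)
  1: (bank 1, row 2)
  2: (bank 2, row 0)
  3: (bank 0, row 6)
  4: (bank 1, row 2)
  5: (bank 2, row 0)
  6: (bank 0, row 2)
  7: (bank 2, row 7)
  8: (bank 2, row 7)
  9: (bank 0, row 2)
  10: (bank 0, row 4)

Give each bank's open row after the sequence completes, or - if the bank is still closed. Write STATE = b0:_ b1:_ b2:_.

STATE = b0:4 b1:2 b2:7

0: bank 0 row 6 — prev 1 → CONFLICT
1: bank 1 row 2 — prev 2 → HIT
2: bank 2 row 0 — prev None → EMPTY
3: bank 0 row 6 — prev 6 → HIT
4: bank 1 row 2 — prev 2 → HIT
5: bank 2 row 0 — prev 0 → HIT
6: bank 0 row 2 — prev 6 → CONFLICT
7: bank 2 row 7 — prev 0 → CONFLICT
8: bank 2 row 7 — prev 7 → HIT
9: bank 0 row 2 — prev 2 → HIT
10: bank 0 row 4 — prev 2 → CONFLICT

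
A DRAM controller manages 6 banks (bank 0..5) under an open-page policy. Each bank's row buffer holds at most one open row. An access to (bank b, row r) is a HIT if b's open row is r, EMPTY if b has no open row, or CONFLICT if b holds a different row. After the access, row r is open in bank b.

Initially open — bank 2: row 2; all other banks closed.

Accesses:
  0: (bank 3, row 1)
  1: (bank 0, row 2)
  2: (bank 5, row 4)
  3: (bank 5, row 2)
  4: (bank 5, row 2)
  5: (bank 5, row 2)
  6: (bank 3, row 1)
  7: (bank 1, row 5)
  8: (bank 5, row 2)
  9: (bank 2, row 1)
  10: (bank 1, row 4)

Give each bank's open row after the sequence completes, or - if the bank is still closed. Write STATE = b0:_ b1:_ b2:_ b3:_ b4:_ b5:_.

step 0: bank3 None->1 [EMPTY]
step 1: bank0 None->2 [EMPTY]
step 2: bank5 None->4 [EMPTY]
step 3: bank5 4->2 [CONFLICT]
step 4: bank5 2->2 [HIT]
step 5: bank5 2->2 [HIT]
step 6: bank3 1->1 [HIT]
step 7: bank1 None->5 [EMPTY]
step 8: bank5 2->2 [HIT]
step 9: bank2 2->1 [CONFLICT]
step 10: bank1 5->4 [CONFLICT]

STATE = b0:2 b1:4 b2:1 b3:1 b4:- b5:2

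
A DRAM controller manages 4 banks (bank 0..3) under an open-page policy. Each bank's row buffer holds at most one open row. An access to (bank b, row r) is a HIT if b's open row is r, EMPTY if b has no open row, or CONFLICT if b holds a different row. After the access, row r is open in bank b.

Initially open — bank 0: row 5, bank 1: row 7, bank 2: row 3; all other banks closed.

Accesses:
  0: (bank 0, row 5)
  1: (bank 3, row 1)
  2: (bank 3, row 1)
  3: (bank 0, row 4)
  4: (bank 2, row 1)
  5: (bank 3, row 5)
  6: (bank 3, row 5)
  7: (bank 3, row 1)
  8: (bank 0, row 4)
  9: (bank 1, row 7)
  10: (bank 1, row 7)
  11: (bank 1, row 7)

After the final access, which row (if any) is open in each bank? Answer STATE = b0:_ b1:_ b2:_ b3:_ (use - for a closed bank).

#0 (0,5) H  (was 5)
#1 (3,1) E
#2 (3,1) H  (was 1)
#3 (0,4) C  (was 5)
#4 (2,1) C  (was 3)
#5 (3,5) C  (was 1)
#6 (3,5) H  (was 5)
#7 (3,1) C  (was 5)
#8 (0,4) H  (was 4)
#9 (1,7) H  (was 7)
#10 (1,7) H  (was 7)
#11 (1,7) H  (was 7)

STATE = b0:4 b1:7 b2:1 b3:1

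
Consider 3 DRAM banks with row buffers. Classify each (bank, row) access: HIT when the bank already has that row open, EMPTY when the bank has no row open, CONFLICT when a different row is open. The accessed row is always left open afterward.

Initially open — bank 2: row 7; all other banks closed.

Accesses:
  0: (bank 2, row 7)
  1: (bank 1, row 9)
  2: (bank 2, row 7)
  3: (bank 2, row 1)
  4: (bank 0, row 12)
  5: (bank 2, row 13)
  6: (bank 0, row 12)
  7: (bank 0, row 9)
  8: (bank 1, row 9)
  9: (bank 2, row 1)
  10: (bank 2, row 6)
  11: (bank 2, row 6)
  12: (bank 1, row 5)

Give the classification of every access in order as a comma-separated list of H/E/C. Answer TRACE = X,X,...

#0 (2,7) H  (was 7)
#1 (1,9) E
#2 (2,7) H  (was 7)
#3 (2,1) C  (was 7)
#4 (0,12) E
#5 (2,13) C  (was 1)
#6 (0,12) H  (was 12)
#7 (0,9) C  (was 12)
#8 (1,9) H  (was 9)
#9 (2,1) C  (was 13)
#10 (2,6) C  (was 1)
#11 (2,6) H  (was 6)
#12 (1,5) C  (was 9)

TRACE = H,E,H,C,E,C,H,C,H,C,C,H,C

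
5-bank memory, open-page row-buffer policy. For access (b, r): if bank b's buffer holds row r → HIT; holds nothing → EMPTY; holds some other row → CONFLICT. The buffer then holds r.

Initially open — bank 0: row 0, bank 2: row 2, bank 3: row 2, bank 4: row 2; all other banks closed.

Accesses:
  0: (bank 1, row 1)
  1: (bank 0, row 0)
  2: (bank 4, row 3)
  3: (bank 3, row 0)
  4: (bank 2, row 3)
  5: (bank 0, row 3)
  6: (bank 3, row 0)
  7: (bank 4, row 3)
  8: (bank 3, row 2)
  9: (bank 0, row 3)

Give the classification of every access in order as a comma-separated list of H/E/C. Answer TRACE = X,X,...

TRACE = E,H,C,C,C,C,H,H,C,H

  [0] b1 r1: no row ⇒ E
  [1] b0 r0: had r0 ⇒ H
  [2] b4 r3: had r2 ⇒ C
  [3] b3 r0: had r2 ⇒ C
  [4] b2 r3: had r2 ⇒ C
  [5] b0 r3: had r0 ⇒ C
  [6] b3 r0: had r0 ⇒ H
  [7] b4 r3: had r3 ⇒ H
  [8] b3 r2: had r0 ⇒ C
  [9] b0 r3: had r3 ⇒ H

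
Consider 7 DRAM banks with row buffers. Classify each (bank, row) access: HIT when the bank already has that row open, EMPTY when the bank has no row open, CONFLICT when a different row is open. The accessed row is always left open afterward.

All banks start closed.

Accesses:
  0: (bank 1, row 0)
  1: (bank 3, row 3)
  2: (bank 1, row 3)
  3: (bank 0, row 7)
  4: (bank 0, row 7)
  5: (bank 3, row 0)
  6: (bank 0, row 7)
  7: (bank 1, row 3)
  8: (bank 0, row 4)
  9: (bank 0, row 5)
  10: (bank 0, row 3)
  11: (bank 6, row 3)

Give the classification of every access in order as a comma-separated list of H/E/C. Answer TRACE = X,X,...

TRACE = E,E,C,E,H,C,H,H,C,C,C,E

  [0] b1 r0: no row ⇒ E
  [1] b3 r3: no row ⇒ E
  [2] b1 r3: had r0 ⇒ C
  [3] b0 r7: no row ⇒ E
  [4] b0 r7: had r7 ⇒ H
  [5] b3 r0: had r3 ⇒ C
  [6] b0 r7: had r7 ⇒ H
  [7] b1 r3: had r3 ⇒ H
  [8] b0 r4: had r7 ⇒ C
  [9] b0 r5: had r4 ⇒ C
  [10] b0 r3: had r5 ⇒ C
  [11] b6 r3: no row ⇒ E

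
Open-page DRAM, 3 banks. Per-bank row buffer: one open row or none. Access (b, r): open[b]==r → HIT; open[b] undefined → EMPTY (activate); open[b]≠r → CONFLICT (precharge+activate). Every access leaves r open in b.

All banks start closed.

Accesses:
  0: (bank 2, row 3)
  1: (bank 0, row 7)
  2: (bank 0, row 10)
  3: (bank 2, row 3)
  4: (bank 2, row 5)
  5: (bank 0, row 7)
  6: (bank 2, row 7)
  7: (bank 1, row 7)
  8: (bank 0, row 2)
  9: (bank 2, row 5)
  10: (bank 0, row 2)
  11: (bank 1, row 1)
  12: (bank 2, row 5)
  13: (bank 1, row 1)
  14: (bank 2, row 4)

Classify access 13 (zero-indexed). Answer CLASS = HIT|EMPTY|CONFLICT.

  [0] b2 r3: no row ⇒ E
  [1] b0 r7: no row ⇒ E
  [2] b0 r10: had r7 ⇒ C
  [3] b2 r3: had r3 ⇒ H
  [4] b2 r5: had r3 ⇒ C
  [5] b0 r7: had r10 ⇒ C
  [6] b2 r7: had r5 ⇒ C
  [7] b1 r7: no row ⇒ E
  [8] b0 r2: had r7 ⇒ C
  [9] b2 r5: had r7 ⇒ C
  [10] b0 r2: had r2 ⇒ H
  [11] b1 r1: had r7 ⇒ C
  [12] b2 r5: had r5 ⇒ H
  [13] b1 r1: had r1 ⇒ H
  [14] b2 r4: had r5 ⇒ C

CLASS = HIT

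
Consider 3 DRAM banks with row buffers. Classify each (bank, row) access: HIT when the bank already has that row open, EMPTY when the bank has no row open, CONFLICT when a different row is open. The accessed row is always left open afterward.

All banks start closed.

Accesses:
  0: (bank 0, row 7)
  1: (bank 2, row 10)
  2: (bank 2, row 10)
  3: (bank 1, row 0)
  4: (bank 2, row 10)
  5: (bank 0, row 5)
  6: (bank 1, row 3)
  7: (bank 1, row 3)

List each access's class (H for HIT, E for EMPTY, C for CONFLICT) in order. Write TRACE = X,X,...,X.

#0 (0,7) E
#1 (2,10) E
#2 (2,10) H  (was 10)
#3 (1,0) E
#4 (2,10) H  (was 10)
#5 (0,5) C  (was 7)
#6 (1,3) C  (was 0)
#7 (1,3) H  (was 3)

TRACE = E,E,H,E,H,C,C,H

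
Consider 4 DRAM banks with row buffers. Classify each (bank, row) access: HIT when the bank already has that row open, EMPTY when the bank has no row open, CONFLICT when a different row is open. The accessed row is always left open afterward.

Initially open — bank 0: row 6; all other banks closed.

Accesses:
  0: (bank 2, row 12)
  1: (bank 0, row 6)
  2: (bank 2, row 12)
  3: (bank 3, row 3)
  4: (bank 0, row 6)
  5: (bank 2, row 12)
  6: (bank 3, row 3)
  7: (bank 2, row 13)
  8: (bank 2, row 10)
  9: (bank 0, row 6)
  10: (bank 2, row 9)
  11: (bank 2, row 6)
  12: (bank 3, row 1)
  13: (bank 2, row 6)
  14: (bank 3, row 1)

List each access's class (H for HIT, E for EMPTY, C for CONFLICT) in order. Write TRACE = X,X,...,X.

TRACE = E,H,H,E,H,H,H,C,C,H,C,C,C,H,H

step 0: bank2 None->12 [EMPTY]
step 1: bank0 6->6 [HIT]
step 2: bank2 12->12 [HIT]
step 3: bank3 None->3 [EMPTY]
step 4: bank0 6->6 [HIT]
step 5: bank2 12->12 [HIT]
step 6: bank3 3->3 [HIT]
step 7: bank2 12->13 [CONFLICT]
step 8: bank2 13->10 [CONFLICT]
step 9: bank0 6->6 [HIT]
step 10: bank2 10->9 [CONFLICT]
step 11: bank2 9->6 [CONFLICT]
step 12: bank3 3->1 [CONFLICT]
step 13: bank2 6->6 [HIT]
step 14: bank3 1->1 [HIT]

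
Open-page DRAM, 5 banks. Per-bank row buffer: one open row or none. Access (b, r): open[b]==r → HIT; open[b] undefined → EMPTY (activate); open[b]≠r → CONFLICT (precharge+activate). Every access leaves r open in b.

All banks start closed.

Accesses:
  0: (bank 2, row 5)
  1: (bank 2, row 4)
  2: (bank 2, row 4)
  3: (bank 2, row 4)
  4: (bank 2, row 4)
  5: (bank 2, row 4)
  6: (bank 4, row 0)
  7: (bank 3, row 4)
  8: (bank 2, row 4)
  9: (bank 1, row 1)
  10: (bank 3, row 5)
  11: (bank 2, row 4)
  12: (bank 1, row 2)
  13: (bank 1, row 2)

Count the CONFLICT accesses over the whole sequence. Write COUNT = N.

#0 (2,5) E
#1 (2,4) C  (was 5)
#2 (2,4) H  (was 4)
#3 (2,4) H  (was 4)
#4 (2,4) H  (was 4)
#5 (2,4) H  (was 4)
#6 (4,0) E
#7 (3,4) E
#8 (2,4) H  (was 4)
#9 (1,1) E
#10 (3,5) C  (was 4)
#11 (2,4) H  (was 4)
#12 (1,2) C  (was 1)
#13 (1,2) H  (was 2)

COUNT = 3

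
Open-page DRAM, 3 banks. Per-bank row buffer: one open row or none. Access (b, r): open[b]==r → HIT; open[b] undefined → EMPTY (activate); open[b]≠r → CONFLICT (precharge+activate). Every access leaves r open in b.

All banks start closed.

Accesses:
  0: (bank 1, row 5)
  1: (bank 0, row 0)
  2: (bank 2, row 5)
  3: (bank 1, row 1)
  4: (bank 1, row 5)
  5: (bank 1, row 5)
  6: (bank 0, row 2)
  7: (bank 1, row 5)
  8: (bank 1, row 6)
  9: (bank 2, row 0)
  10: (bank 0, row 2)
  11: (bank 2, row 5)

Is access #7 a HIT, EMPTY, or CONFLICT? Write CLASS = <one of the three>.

0: bank 1 row 5 — prev None → EMPTY
1: bank 0 row 0 — prev None → EMPTY
2: bank 2 row 5 — prev None → EMPTY
3: bank 1 row 1 — prev 5 → CONFLICT
4: bank 1 row 5 — prev 1 → CONFLICT
5: bank 1 row 5 — prev 5 → HIT
6: bank 0 row 2 — prev 0 → CONFLICT
7: bank 1 row 5 — prev 5 → HIT
8: bank 1 row 6 — prev 5 → CONFLICT
9: bank 2 row 0 — prev 5 → CONFLICT
10: bank 0 row 2 — prev 2 → HIT
11: bank 2 row 5 — prev 0 → CONFLICT

CLASS = HIT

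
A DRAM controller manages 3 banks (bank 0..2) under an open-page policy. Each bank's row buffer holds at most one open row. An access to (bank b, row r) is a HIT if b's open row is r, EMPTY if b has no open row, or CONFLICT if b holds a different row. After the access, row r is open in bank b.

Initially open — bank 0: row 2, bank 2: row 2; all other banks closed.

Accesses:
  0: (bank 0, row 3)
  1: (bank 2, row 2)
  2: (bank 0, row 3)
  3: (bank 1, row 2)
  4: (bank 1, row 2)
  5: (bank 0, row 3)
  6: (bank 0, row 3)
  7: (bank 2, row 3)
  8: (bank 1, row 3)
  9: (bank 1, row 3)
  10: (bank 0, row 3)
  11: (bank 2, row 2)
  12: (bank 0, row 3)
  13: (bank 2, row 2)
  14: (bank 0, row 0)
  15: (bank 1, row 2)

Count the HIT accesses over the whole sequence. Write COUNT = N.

COUNT = 9

step 0: bank0 2->3 [CONFLICT]
step 1: bank2 2->2 [HIT]
step 2: bank0 3->3 [HIT]
step 3: bank1 None->2 [EMPTY]
step 4: bank1 2->2 [HIT]
step 5: bank0 3->3 [HIT]
step 6: bank0 3->3 [HIT]
step 7: bank2 2->3 [CONFLICT]
step 8: bank1 2->3 [CONFLICT]
step 9: bank1 3->3 [HIT]
step 10: bank0 3->3 [HIT]
step 11: bank2 3->2 [CONFLICT]
step 12: bank0 3->3 [HIT]
step 13: bank2 2->2 [HIT]
step 14: bank0 3->0 [CONFLICT]
step 15: bank1 3->2 [CONFLICT]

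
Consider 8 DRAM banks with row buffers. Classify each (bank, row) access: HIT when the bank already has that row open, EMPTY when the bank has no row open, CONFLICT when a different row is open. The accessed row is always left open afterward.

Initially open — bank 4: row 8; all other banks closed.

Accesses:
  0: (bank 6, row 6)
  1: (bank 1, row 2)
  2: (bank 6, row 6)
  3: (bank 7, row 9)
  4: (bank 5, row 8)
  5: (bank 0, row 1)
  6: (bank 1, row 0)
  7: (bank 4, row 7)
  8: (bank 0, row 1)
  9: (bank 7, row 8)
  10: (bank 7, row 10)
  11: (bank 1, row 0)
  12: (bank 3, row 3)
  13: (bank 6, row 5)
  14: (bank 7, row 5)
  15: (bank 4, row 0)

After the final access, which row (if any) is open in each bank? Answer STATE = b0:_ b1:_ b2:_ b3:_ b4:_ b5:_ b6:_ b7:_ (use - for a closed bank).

STATE = b0:1 b1:0 b2:- b3:3 b4:0 b5:8 b6:5 b7:5

0: bank 6 row 6 — prev None → EMPTY
1: bank 1 row 2 — prev None → EMPTY
2: bank 6 row 6 — prev 6 → HIT
3: bank 7 row 9 — prev None → EMPTY
4: bank 5 row 8 — prev None → EMPTY
5: bank 0 row 1 — prev None → EMPTY
6: bank 1 row 0 — prev 2 → CONFLICT
7: bank 4 row 7 — prev 8 → CONFLICT
8: bank 0 row 1 — prev 1 → HIT
9: bank 7 row 8 — prev 9 → CONFLICT
10: bank 7 row 10 — prev 8 → CONFLICT
11: bank 1 row 0 — prev 0 → HIT
12: bank 3 row 3 — prev None → EMPTY
13: bank 6 row 5 — prev 6 → CONFLICT
14: bank 7 row 5 — prev 10 → CONFLICT
15: bank 4 row 0 — prev 7 → CONFLICT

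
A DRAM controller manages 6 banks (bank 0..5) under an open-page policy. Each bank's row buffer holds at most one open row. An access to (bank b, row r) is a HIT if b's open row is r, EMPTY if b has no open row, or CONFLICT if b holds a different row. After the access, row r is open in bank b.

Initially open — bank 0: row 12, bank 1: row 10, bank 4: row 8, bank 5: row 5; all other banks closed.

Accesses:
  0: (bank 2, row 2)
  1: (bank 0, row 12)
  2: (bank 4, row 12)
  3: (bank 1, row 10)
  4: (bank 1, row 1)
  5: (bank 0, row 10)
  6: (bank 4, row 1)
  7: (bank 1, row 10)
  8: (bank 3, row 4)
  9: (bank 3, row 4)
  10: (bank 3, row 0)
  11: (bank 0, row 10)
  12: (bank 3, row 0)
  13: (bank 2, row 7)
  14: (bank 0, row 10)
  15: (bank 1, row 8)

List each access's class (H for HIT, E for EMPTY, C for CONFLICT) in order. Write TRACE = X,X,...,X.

TRACE = E,H,C,H,C,C,C,C,E,H,C,H,H,C,H,C

#0 (2,2) E
#1 (0,12) H  (was 12)
#2 (4,12) C  (was 8)
#3 (1,10) H  (was 10)
#4 (1,1) C  (was 10)
#5 (0,10) C  (was 12)
#6 (4,1) C  (was 12)
#7 (1,10) C  (was 1)
#8 (3,4) E
#9 (3,4) H  (was 4)
#10 (3,0) C  (was 4)
#11 (0,10) H  (was 10)
#12 (3,0) H  (was 0)
#13 (2,7) C  (was 2)
#14 (0,10) H  (was 10)
#15 (1,8) C  (was 10)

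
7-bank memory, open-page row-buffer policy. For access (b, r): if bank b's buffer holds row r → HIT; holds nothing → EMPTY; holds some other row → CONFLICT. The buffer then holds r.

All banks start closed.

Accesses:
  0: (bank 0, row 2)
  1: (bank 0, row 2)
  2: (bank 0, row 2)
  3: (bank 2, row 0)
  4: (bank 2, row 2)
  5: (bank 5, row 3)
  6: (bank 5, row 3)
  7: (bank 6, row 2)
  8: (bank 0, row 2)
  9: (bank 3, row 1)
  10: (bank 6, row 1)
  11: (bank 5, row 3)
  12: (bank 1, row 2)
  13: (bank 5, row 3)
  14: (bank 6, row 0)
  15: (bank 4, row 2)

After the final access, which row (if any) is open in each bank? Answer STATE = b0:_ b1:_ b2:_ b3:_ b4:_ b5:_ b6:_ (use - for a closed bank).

0: bank 0 row 2 — prev None → EMPTY
1: bank 0 row 2 — prev 2 → HIT
2: bank 0 row 2 — prev 2 → HIT
3: bank 2 row 0 — prev None → EMPTY
4: bank 2 row 2 — prev 0 → CONFLICT
5: bank 5 row 3 — prev None → EMPTY
6: bank 5 row 3 — prev 3 → HIT
7: bank 6 row 2 — prev None → EMPTY
8: bank 0 row 2 — prev 2 → HIT
9: bank 3 row 1 — prev None → EMPTY
10: bank 6 row 1 — prev 2 → CONFLICT
11: bank 5 row 3 — prev 3 → HIT
12: bank 1 row 2 — prev None → EMPTY
13: bank 5 row 3 — prev 3 → HIT
14: bank 6 row 0 — prev 1 → CONFLICT
15: bank 4 row 2 — prev None → EMPTY

STATE = b0:2 b1:2 b2:2 b3:1 b4:2 b5:3 b6:0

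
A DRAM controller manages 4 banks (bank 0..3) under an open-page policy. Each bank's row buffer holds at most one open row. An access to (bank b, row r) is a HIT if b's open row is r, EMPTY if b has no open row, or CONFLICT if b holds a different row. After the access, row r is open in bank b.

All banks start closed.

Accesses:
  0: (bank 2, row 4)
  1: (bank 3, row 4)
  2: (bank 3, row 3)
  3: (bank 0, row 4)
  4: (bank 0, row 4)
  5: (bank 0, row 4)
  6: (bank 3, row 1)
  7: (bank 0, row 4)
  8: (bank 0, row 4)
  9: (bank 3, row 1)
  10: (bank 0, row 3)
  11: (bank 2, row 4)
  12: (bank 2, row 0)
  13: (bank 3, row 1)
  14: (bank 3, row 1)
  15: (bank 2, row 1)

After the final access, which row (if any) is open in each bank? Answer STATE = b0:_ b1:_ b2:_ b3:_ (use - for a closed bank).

step 0: bank2 None->4 [EMPTY]
step 1: bank3 None->4 [EMPTY]
step 2: bank3 4->3 [CONFLICT]
step 3: bank0 None->4 [EMPTY]
step 4: bank0 4->4 [HIT]
step 5: bank0 4->4 [HIT]
step 6: bank3 3->1 [CONFLICT]
step 7: bank0 4->4 [HIT]
step 8: bank0 4->4 [HIT]
step 9: bank3 1->1 [HIT]
step 10: bank0 4->3 [CONFLICT]
step 11: bank2 4->4 [HIT]
step 12: bank2 4->0 [CONFLICT]
step 13: bank3 1->1 [HIT]
step 14: bank3 1->1 [HIT]
step 15: bank2 0->1 [CONFLICT]

STATE = b0:3 b1:- b2:1 b3:1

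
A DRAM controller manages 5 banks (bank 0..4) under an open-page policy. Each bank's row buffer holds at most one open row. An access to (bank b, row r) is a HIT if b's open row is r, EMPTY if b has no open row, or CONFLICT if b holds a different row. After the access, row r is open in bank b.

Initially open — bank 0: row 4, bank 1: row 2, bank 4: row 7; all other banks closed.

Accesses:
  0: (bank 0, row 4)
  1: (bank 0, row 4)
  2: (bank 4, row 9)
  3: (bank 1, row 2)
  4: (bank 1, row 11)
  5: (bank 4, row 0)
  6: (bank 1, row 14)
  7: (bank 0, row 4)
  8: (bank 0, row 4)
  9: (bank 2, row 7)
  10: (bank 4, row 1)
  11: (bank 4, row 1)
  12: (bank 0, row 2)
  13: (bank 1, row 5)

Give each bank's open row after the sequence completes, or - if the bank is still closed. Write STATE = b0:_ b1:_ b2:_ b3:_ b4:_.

  [0] b0 r4: had r4 ⇒ H
  [1] b0 r4: had r4 ⇒ H
  [2] b4 r9: had r7 ⇒ C
  [3] b1 r2: had r2 ⇒ H
  [4] b1 r11: had r2 ⇒ C
  [5] b4 r0: had r9 ⇒ C
  [6] b1 r14: had r11 ⇒ C
  [7] b0 r4: had r4 ⇒ H
  [8] b0 r4: had r4 ⇒ H
  [9] b2 r7: no row ⇒ E
  [10] b4 r1: had r0 ⇒ C
  [11] b4 r1: had r1 ⇒ H
  [12] b0 r2: had r4 ⇒ C
  [13] b1 r5: had r14 ⇒ C

STATE = b0:2 b1:5 b2:7 b3:- b4:1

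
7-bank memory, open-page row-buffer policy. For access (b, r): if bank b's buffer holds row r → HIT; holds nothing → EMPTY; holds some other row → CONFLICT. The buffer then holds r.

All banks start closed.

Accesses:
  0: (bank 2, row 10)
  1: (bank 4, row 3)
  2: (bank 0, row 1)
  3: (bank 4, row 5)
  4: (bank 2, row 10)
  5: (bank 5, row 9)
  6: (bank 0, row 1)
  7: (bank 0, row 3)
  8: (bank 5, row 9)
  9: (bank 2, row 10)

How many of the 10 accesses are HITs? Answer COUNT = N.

COUNT = 4

#0 (2,10) E
#1 (4,3) E
#2 (0,1) E
#3 (4,5) C  (was 3)
#4 (2,10) H  (was 10)
#5 (5,9) E
#6 (0,1) H  (was 1)
#7 (0,3) C  (was 1)
#8 (5,9) H  (was 9)
#9 (2,10) H  (was 10)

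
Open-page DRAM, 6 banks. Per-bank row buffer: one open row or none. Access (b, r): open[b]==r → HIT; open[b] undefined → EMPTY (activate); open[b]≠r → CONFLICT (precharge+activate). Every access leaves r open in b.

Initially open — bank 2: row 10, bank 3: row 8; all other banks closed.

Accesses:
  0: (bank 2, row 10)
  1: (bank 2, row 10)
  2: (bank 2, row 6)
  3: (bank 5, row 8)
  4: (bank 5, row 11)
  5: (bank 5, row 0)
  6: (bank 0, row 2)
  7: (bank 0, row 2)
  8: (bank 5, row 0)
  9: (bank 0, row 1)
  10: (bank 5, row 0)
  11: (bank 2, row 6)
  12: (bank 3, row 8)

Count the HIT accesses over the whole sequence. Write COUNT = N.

COUNT = 7

step 0: bank2 10->10 [HIT]
step 1: bank2 10->10 [HIT]
step 2: bank2 10->6 [CONFLICT]
step 3: bank5 None->8 [EMPTY]
step 4: bank5 8->11 [CONFLICT]
step 5: bank5 11->0 [CONFLICT]
step 6: bank0 None->2 [EMPTY]
step 7: bank0 2->2 [HIT]
step 8: bank5 0->0 [HIT]
step 9: bank0 2->1 [CONFLICT]
step 10: bank5 0->0 [HIT]
step 11: bank2 6->6 [HIT]
step 12: bank3 8->8 [HIT]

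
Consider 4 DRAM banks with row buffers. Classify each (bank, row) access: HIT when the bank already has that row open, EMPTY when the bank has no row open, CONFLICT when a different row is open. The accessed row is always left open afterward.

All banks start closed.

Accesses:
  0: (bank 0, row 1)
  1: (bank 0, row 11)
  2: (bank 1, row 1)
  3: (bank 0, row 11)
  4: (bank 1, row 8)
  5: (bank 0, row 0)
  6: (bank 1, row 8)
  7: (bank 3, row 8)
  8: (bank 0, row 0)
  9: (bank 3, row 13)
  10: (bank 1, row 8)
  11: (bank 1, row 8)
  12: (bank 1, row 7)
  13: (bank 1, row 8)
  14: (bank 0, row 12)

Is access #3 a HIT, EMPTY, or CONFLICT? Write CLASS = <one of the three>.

#0 (0,1) E
#1 (0,11) C  (was 1)
#2 (1,1) E
#3 (0,11) H  (was 11)
#4 (1,8) C  (was 1)
#5 (0,0) C  (was 11)
#6 (1,8) H  (was 8)
#7 (3,8) E
#8 (0,0) H  (was 0)
#9 (3,13) C  (was 8)
#10 (1,8) H  (was 8)
#11 (1,8) H  (was 8)
#12 (1,7) C  (was 8)
#13 (1,8) C  (was 7)
#14 (0,12) C  (was 0)

CLASS = HIT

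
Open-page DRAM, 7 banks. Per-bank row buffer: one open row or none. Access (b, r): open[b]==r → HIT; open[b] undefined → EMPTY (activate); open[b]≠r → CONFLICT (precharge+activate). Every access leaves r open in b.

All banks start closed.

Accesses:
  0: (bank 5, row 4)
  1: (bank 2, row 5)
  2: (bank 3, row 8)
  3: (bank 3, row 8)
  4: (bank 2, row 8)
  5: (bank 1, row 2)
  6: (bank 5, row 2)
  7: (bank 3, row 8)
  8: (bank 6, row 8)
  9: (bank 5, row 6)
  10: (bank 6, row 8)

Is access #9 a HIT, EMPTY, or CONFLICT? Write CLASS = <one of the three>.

0: bank 5 row 4 — prev None → EMPTY
1: bank 2 row 5 — prev None → EMPTY
2: bank 3 row 8 — prev None → EMPTY
3: bank 3 row 8 — prev 8 → HIT
4: bank 2 row 8 — prev 5 → CONFLICT
5: bank 1 row 2 — prev None → EMPTY
6: bank 5 row 2 — prev 4 → CONFLICT
7: bank 3 row 8 — prev 8 → HIT
8: bank 6 row 8 — prev None → EMPTY
9: bank 5 row 6 — prev 2 → CONFLICT
10: bank 6 row 8 — prev 8 → HIT

CLASS = CONFLICT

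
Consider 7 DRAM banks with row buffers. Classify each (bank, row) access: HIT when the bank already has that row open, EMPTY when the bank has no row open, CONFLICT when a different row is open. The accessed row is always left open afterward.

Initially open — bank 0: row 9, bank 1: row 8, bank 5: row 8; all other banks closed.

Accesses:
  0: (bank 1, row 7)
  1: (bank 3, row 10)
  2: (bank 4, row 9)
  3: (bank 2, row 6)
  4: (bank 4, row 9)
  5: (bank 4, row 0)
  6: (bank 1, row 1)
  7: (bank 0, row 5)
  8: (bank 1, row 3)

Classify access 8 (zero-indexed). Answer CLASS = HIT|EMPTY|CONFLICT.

#0 (1,7) C  (was 8)
#1 (3,10) E
#2 (4,9) E
#3 (2,6) E
#4 (4,9) H  (was 9)
#5 (4,0) C  (was 9)
#6 (1,1) C  (was 7)
#7 (0,5) C  (was 9)
#8 (1,3) C  (was 1)

CLASS = CONFLICT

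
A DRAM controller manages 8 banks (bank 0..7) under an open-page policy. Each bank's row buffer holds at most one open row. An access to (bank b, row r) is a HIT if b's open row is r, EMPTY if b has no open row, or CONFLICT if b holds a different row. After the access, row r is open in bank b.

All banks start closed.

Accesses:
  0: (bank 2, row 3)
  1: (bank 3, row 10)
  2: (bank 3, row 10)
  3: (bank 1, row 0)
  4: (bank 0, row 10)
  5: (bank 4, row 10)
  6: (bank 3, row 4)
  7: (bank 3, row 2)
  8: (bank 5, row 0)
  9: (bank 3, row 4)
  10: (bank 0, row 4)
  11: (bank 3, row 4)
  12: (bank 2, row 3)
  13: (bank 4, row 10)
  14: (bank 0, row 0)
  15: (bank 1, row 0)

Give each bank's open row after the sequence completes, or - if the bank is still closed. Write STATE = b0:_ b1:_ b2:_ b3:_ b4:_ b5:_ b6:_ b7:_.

STATE = b0:0 b1:0 b2:3 b3:4 b4:10 b5:0 b6:- b7:-

#0 (2,3) E
#1 (3,10) E
#2 (3,10) H  (was 10)
#3 (1,0) E
#4 (0,10) E
#5 (4,10) E
#6 (3,4) C  (was 10)
#7 (3,2) C  (was 4)
#8 (5,0) E
#9 (3,4) C  (was 2)
#10 (0,4) C  (was 10)
#11 (3,4) H  (was 4)
#12 (2,3) H  (was 3)
#13 (4,10) H  (was 10)
#14 (0,0) C  (was 4)
#15 (1,0) H  (was 0)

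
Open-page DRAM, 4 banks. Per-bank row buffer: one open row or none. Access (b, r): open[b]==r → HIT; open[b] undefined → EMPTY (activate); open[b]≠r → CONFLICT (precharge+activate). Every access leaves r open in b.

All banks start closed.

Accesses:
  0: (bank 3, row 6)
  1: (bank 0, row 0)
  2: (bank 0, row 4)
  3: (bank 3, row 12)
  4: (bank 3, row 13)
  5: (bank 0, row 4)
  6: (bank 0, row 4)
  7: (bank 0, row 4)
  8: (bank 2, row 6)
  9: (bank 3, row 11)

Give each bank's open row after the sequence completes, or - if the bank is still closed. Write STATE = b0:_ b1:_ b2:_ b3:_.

0: bank 3 row 6 — prev None → EMPTY
1: bank 0 row 0 — prev None → EMPTY
2: bank 0 row 4 — prev 0 → CONFLICT
3: bank 3 row 12 — prev 6 → CONFLICT
4: bank 3 row 13 — prev 12 → CONFLICT
5: bank 0 row 4 — prev 4 → HIT
6: bank 0 row 4 — prev 4 → HIT
7: bank 0 row 4 — prev 4 → HIT
8: bank 2 row 6 — prev None → EMPTY
9: bank 3 row 11 — prev 13 → CONFLICT

STATE = b0:4 b1:- b2:6 b3:11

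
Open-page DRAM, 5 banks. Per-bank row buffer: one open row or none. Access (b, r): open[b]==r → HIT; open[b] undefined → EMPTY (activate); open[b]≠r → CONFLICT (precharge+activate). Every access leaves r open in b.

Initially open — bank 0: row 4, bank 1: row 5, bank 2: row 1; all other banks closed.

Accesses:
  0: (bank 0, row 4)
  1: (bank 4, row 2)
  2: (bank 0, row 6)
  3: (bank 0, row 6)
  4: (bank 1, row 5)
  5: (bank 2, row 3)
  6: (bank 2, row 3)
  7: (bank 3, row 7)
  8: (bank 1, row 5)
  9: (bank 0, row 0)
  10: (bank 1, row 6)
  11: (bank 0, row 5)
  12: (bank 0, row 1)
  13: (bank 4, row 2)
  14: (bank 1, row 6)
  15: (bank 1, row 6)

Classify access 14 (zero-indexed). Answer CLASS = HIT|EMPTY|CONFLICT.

CLASS = HIT

#0 (0,4) H  (was 4)
#1 (4,2) E
#2 (0,6) C  (was 4)
#3 (0,6) H  (was 6)
#4 (1,5) H  (was 5)
#5 (2,3) C  (was 1)
#6 (2,3) H  (was 3)
#7 (3,7) E
#8 (1,5) H  (was 5)
#9 (0,0) C  (was 6)
#10 (1,6) C  (was 5)
#11 (0,5) C  (was 0)
#12 (0,1) C  (was 5)
#13 (4,2) H  (was 2)
#14 (1,6) H  (was 6)
#15 (1,6) H  (was 6)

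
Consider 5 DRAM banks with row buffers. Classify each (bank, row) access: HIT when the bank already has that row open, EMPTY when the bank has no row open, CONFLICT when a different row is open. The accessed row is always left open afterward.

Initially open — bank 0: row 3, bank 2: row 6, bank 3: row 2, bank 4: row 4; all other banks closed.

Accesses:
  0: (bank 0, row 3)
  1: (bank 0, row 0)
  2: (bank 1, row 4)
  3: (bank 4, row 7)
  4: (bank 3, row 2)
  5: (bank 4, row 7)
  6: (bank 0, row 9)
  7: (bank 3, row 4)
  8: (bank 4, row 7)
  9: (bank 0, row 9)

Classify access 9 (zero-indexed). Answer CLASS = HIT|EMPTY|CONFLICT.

step 0: bank0 3->3 [HIT]
step 1: bank0 3->0 [CONFLICT]
step 2: bank1 None->4 [EMPTY]
step 3: bank4 4->7 [CONFLICT]
step 4: bank3 2->2 [HIT]
step 5: bank4 7->7 [HIT]
step 6: bank0 0->9 [CONFLICT]
step 7: bank3 2->4 [CONFLICT]
step 8: bank4 7->7 [HIT]
step 9: bank0 9->9 [HIT]

CLASS = HIT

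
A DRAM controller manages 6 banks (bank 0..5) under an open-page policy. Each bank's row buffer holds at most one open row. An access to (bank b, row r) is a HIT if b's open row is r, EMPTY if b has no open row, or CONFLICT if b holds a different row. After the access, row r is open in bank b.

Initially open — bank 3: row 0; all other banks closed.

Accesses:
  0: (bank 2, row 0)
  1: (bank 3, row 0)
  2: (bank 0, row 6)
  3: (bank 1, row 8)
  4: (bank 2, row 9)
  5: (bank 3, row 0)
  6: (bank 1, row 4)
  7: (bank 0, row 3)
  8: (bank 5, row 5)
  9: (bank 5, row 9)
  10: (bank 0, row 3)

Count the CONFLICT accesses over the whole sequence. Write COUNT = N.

COUNT = 4

#0 (2,0) E
#1 (3,0) H  (was 0)
#2 (0,6) E
#3 (1,8) E
#4 (2,9) C  (was 0)
#5 (3,0) H  (was 0)
#6 (1,4) C  (was 8)
#7 (0,3) C  (was 6)
#8 (5,5) E
#9 (5,9) C  (was 5)
#10 (0,3) H  (was 3)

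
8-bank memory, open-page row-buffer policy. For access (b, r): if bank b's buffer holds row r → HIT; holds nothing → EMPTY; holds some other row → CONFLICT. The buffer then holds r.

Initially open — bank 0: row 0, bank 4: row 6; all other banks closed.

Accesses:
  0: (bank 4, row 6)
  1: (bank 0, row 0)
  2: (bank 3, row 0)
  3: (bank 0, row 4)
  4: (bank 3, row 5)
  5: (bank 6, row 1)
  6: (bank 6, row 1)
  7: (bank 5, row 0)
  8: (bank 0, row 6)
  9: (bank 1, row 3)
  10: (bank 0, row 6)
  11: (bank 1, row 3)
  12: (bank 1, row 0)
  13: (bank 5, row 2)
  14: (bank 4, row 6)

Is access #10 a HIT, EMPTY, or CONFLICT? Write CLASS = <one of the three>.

CLASS = HIT

0: bank 4 row 6 — prev 6 → HIT
1: bank 0 row 0 — prev 0 → HIT
2: bank 3 row 0 — prev None → EMPTY
3: bank 0 row 4 — prev 0 → CONFLICT
4: bank 3 row 5 — prev 0 → CONFLICT
5: bank 6 row 1 — prev None → EMPTY
6: bank 6 row 1 — prev 1 → HIT
7: bank 5 row 0 — prev None → EMPTY
8: bank 0 row 6 — prev 4 → CONFLICT
9: bank 1 row 3 — prev None → EMPTY
10: bank 0 row 6 — prev 6 → HIT
11: bank 1 row 3 — prev 3 → HIT
12: bank 1 row 0 — prev 3 → CONFLICT
13: bank 5 row 2 — prev 0 → CONFLICT
14: bank 4 row 6 — prev 6 → HIT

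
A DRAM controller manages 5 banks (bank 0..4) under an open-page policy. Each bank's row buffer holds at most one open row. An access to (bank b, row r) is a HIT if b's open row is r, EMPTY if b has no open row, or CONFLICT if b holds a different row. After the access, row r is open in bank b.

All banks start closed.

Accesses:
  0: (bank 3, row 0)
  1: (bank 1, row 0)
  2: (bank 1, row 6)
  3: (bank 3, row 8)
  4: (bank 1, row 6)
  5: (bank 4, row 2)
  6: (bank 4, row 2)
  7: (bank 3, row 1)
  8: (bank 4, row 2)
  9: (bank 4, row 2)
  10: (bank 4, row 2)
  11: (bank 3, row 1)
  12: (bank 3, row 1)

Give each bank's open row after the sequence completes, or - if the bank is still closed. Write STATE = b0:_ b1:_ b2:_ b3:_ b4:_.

step 0: bank3 None->0 [EMPTY]
step 1: bank1 None->0 [EMPTY]
step 2: bank1 0->6 [CONFLICT]
step 3: bank3 0->8 [CONFLICT]
step 4: bank1 6->6 [HIT]
step 5: bank4 None->2 [EMPTY]
step 6: bank4 2->2 [HIT]
step 7: bank3 8->1 [CONFLICT]
step 8: bank4 2->2 [HIT]
step 9: bank4 2->2 [HIT]
step 10: bank4 2->2 [HIT]
step 11: bank3 1->1 [HIT]
step 12: bank3 1->1 [HIT]

STATE = b0:- b1:6 b2:- b3:1 b4:2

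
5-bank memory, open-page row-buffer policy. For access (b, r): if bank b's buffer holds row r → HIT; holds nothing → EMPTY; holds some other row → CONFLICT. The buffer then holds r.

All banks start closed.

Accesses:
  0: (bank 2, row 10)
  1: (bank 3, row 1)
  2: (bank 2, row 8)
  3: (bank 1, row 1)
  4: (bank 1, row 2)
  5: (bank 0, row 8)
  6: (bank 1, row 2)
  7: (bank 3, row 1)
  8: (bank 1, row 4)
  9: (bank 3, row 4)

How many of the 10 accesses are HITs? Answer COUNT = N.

step 0: bank2 None->10 [EMPTY]
step 1: bank3 None->1 [EMPTY]
step 2: bank2 10->8 [CONFLICT]
step 3: bank1 None->1 [EMPTY]
step 4: bank1 1->2 [CONFLICT]
step 5: bank0 None->8 [EMPTY]
step 6: bank1 2->2 [HIT]
step 7: bank3 1->1 [HIT]
step 8: bank1 2->4 [CONFLICT]
step 9: bank3 1->4 [CONFLICT]

COUNT = 2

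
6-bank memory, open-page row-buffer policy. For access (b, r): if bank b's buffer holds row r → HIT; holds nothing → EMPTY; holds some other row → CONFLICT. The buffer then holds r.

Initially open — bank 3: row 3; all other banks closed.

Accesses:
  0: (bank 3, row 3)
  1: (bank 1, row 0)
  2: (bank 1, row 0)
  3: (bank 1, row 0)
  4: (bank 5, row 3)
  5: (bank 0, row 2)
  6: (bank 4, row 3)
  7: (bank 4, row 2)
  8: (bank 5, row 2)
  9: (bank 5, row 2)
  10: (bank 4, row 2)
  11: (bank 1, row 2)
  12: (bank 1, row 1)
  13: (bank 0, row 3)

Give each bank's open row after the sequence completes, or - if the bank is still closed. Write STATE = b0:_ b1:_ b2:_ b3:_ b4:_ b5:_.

step 0: bank3 3->3 [HIT]
step 1: bank1 None->0 [EMPTY]
step 2: bank1 0->0 [HIT]
step 3: bank1 0->0 [HIT]
step 4: bank5 None->3 [EMPTY]
step 5: bank0 None->2 [EMPTY]
step 6: bank4 None->3 [EMPTY]
step 7: bank4 3->2 [CONFLICT]
step 8: bank5 3->2 [CONFLICT]
step 9: bank5 2->2 [HIT]
step 10: bank4 2->2 [HIT]
step 11: bank1 0->2 [CONFLICT]
step 12: bank1 2->1 [CONFLICT]
step 13: bank0 2->3 [CONFLICT]

STATE = b0:3 b1:1 b2:- b3:3 b4:2 b5:2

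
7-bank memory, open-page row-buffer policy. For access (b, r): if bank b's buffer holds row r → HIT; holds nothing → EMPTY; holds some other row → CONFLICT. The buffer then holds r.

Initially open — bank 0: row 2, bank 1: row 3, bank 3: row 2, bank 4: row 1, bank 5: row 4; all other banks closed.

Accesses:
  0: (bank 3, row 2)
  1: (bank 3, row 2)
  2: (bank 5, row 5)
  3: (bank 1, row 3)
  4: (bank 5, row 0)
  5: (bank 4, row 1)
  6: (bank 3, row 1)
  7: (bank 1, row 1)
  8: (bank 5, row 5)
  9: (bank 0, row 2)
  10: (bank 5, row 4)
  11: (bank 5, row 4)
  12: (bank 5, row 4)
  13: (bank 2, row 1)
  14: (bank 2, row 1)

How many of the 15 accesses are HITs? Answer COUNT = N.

#0 (3,2) H  (was 2)
#1 (3,2) H  (was 2)
#2 (5,5) C  (was 4)
#3 (1,3) H  (was 3)
#4 (5,0) C  (was 5)
#5 (4,1) H  (was 1)
#6 (3,1) C  (was 2)
#7 (1,1) C  (was 3)
#8 (5,5) C  (was 0)
#9 (0,2) H  (was 2)
#10 (5,4) C  (was 5)
#11 (5,4) H  (was 4)
#12 (5,4) H  (was 4)
#13 (2,1) E
#14 (2,1) H  (was 1)

COUNT = 8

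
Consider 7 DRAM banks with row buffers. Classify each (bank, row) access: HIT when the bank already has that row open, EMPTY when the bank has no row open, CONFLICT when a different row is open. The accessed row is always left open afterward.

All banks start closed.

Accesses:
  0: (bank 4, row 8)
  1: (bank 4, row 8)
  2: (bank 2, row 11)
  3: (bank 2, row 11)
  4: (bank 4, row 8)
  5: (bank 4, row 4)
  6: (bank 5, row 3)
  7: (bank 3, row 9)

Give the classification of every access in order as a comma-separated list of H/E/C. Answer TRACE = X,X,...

0: bank 4 row 8 — prev None → EMPTY
1: bank 4 row 8 — prev 8 → HIT
2: bank 2 row 11 — prev None → EMPTY
3: bank 2 row 11 — prev 11 → HIT
4: bank 4 row 8 — prev 8 → HIT
5: bank 4 row 4 — prev 8 → CONFLICT
6: bank 5 row 3 — prev None → EMPTY
7: bank 3 row 9 — prev None → EMPTY

TRACE = E,H,E,H,H,C,E,E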